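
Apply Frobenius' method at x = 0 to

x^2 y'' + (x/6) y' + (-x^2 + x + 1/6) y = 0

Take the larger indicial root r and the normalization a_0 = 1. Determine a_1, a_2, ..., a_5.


Write in Frobenius form y'' + (p(x)/x) y' + (q(x)/x^2) y = 0:
  p(x) = 1/6,  q(x) = -x^2 + x + 1/6.
Indicial equation: r(r-1) + (1/6) r + (1/6) = 0 -> roots r_1 = 1/2, r_2 = 1/3.
Take r = r_1 = 1/2. Let y(x) = x^r sum_{n>=0} a_n x^n with a_0 = 1.
Substitute y = x^r sum a_n x^n and match x^{r+n}. The recurrence is
  D(n) a_n + 1 a_{n-1} - 1 a_{n-2} = 0,  where D(n) = (r+n)(r+n-1) + (1/6)(r+n) + (1/6).
  a_n = [-1 a_{n-1} + 1 a_{n-2}] / D(n).
Since the indicial polynomial factors as (r - r_1)(r - r_2), D(n) = (r_1 + n - r_1)(r_1 + n - r_2) = n(n + 1/6).
Evaluating step by step (a_0 = 1):
  n = 1: D(1) = 1(1 + 1/6) = 7/6; numerator = -1(1) = -1; a_1 = (-1)/(7/6) = -6/7
  n = 2: D(2) = 2(2 + 1/6) = 13/3; numerator = -1(-6/7) + 1(1) = 13/7; a_2 = (13/7)/(13/3) = 3/7
  n = 3: D(3) = 3(3 + 1/6) = 19/2; numerator = -1(3/7) + 1(-6/7) = -9/7; a_3 = (-9/7)/(19/2) = -18/133
  n = 4: D(4) = 4(4 + 1/6) = 50/3; numerator = -1(-18/133) + 1(3/7) = 75/133; a_4 = (75/133)/(50/3) = 9/266
  n = 5: D(5) = 5(5 + 1/6) = 155/6; numerator = -1(9/266) + 1(-18/133) = -45/266; a_5 = (-45/266)/(155/6) = -27/4123

r = 1/2; a_0 = 1; a_1 = -6/7; a_2 = 3/7; a_3 = -18/133; a_4 = 9/266; a_5 = -27/4123


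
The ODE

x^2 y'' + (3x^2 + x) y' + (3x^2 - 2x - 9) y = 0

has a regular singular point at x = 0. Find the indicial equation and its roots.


Divide by x^2 to reach normal form y'' + P_1(x) y' + P_2(x) y = 0 with P_1(x) = 3 + 1/x and P_2(x) = 3 - 2/x - 9/x^2.
x = 0 is a singular point because the y'-coefficient 3 + 1/x has a pole at x = 0 and the y-coefficient 3 - 2/x - 9/x^2 has a pole at x = 0.
It is a regular singular point because x P_1(x) = p(x) = 3x + 1 and x^2 P_2(x) = q(x) = 3x^2 - 2x - 9 are polynomials, hence analytic at x = 0.
p(0) = 1,  q(0) = -9.
Indicial equation: r(r-1) + p(0) r + q(0) = 0, i.e. r^2 + (p(0) - 1) r + q(0) = 0, i.e. r^2 - 9 = 0.
Discriminant: (0)^2 - 4(-9) = 36, so r = (0 ± 6)/2.
Solving: r_1 = 3, r_2 = -3.

indicial: r^2 - 9 = 0; roots r_1 = 3, r_2 = -3


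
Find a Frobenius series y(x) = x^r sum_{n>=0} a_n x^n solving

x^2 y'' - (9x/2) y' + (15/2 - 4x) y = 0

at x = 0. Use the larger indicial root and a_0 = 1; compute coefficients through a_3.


Write in Frobenius form y'' + (p(x)/x) y' + (q(x)/x^2) y = 0:
  p(x) = -9/2,  q(x) = 15/2 - 4x.
Indicial equation: r(r-1) + (-9/2) r + (15/2) = 0 -> roots r_1 = 3, r_2 = 5/2.
Take r = r_1 = 3. Let y(x) = x^r sum_{n>=0} a_n x^n with a_0 = 1.
Substitute y = x^r sum a_n x^n and match x^{r+n}. The recurrence is
  D(n) a_n - 4 a_{n-1} = 0,  where D(n) = (r+n)(r+n-1) + (-9/2)(r+n) + (15/2).
  a_n = 4 / D(n) * a_{n-1}.
Since the indicial polynomial factors as (r - r_1)(r - r_2), D(n) = (r_1 + n - r_1)(r_1 + n - r_2) = n(n + 1/2).
Evaluating step by step (a_0 = 1):
  n = 1: D(1) = 1(1 + 1/2) = 3/2; numerator = 4(1) = 4; a_1 = (4)/(3/2) = 8/3
  n = 2: D(2) = 2(2 + 1/2) = 5; numerator = 4(8/3) = 32/3; a_2 = (32/3)/(5) = 32/15
  n = 3: D(3) = 3(3 + 1/2) = 21/2; numerator = 4(32/15) = 128/15; a_3 = (128/15)/(21/2) = 256/315

r = 3; a_0 = 1; a_1 = 8/3; a_2 = 32/15; a_3 = 256/315


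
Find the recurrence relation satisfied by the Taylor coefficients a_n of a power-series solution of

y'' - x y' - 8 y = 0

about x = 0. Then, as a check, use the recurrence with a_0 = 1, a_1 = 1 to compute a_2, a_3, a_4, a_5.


Substitute y = sum_n a_n x^n.
y''(x) has coefficient (n+2)(n+1) a_{n+2} at x^n;
-x y'(x) has coefficient -n a_n at x^n (shift);
-8 y(x) has coefficient -8 a_n at x^n.
Matching x^n: (n+2)(n+1) a_{n+2} + (-n - 8) a_n = 0.
Thus a_{n+2} = (n + 8) / ((n+1)(n+2)) * a_n.

Check with a_0 = 1, a_1 = 1 (apply the recurrence for n = 0, 1, 2, 3): a_0 = 1, a_1 = 1, a_2 = 4, a_3 = 3/2, a_4 = 10/3, a_5 = 33/40.

a_(n+2) = (n + 8) / ((n+1)(n+2)) * a_n; check: a_0 = 1, a_1 = 1, a_2 = 4, a_3 = 3/2, a_4 = 10/3, a_5 = 33/40


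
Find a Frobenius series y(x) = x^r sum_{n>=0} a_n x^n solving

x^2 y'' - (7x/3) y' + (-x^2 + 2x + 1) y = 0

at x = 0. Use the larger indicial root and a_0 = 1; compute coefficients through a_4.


Write in Frobenius form y'' + (p(x)/x) y' + (q(x)/x^2) y = 0:
  p(x) = -7/3,  q(x) = -x^2 + 2x + 1.
Indicial equation: r(r-1) + (-7/3) r + (1) = 0 -> roots r_1 = 3, r_2 = 1/3.
Take r = r_1 = 3. Let y(x) = x^r sum_{n>=0} a_n x^n with a_0 = 1.
Substitute y = x^r sum a_n x^n and match x^{r+n}. The recurrence is
  D(n) a_n + 2 a_{n-1} - 1 a_{n-2} = 0,  where D(n) = (r+n)(r+n-1) + (-7/3)(r+n) + (1).
  a_n = [-2 a_{n-1} + 1 a_{n-2}] / D(n).
Since the indicial polynomial factors as (r - r_1)(r - r_2), D(n) = (r_1 + n - r_1)(r_1 + n - r_2) = n(n + 8/3).
Evaluating step by step (a_0 = 1):
  n = 1: D(1) = 1(1 + 8/3) = 11/3; numerator = -2(1) = -2; a_1 = (-2)/(11/3) = -6/11
  n = 2: D(2) = 2(2 + 8/3) = 28/3; numerator = -2(-6/11) + 1(1) = 23/11; a_2 = (23/11)/(28/3) = 69/308
  n = 3: D(3) = 3(3 + 8/3) = 17; numerator = -2(69/308) + 1(-6/11) = -153/154; a_3 = (-153/154)/(17) = -9/154
  n = 4: D(4) = 4(4 + 8/3) = 80/3; numerator = -2(-9/154) + 1(69/308) = 15/44; a_4 = (15/44)/(80/3) = 9/704

r = 3; a_0 = 1; a_1 = -6/11; a_2 = 69/308; a_3 = -9/154; a_4 = 9/704


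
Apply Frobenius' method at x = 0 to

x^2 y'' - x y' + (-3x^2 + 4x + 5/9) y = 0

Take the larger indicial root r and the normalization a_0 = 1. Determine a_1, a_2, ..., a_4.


Write in Frobenius form y'' + (p(x)/x) y' + (q(x)/x^2) y = 0:
  p(x) = -1,  q(x) = -3x^2 + 4x + 5/9.
Indicial equation: r(r-1) + (-1) r + (5/9) = 0 -> roots r_1 = 5/3, r_2 = 1/3.
Take r = r_1 = 5/3. Let y(x) = x^r sum_{n>=0} a_n x^n with a_0 = 1.
Substitute y = x^r sum a_n x^n and match x^{r+n}. The recurrence is
  D(n) a_n + 4 a_{n-1} - 3 a_{n-2} = 0,  where D(n) = (r+n)(r+n-1) + (-1)(r+n) + (5/9).
  a_n = [-4 a_{n-1} + 3 a_{n-2}] / D(n).
Since the indicial polynomial factors as (r - r_1)(r - r_2), D(n) = (r_1 + n - r_1)(r_1 + n - r_2) = n(n + 4/3).
Evaluating step by step (a_0 = 1):
  n = 1: D(1) = 1(1 + 4/3) = 7/3; numerator = -4(1) = -4; a_1 = (-4)/(7/3) = -12/7
  n = 2: D(2) = 2(2 + 4/3) = 20/3; numerator = -4(-12/7) + 3(1) = 69/7; a_2 = (69/7)/(20/3) = 207/140
  n = 3: D(3) = 3(3 + 4/3) = 13; numerator = -4(207/140) + 3(-12/7) = -387/35; a_3 = (-387/35)/(13) = -387/455
  n = 4: D(4) = 4(4 + 4/3) = 64/3; numerator = -4(-387/455) + 3(207/140) = 2853/364; a_4 = (2853/364)/(64/3) = 8559/23296

r = 5/3; a_0 = 1; a_1 = -12/7; a_2 = 207/140; a_3 = -387/455; a_4 = 8559/23296


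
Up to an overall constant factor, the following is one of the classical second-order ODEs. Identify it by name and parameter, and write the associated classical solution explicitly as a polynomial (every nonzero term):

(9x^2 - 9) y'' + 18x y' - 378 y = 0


All three coefficients share the factor -9; dividing through by -9 gives  (1 - x^2) y'' - 2x y' + 42 y = 0.
This matches the Legendre equation (1 - x^2) y'' - 2x y' + n(n+1) y = 0 (note the -2x y' term) with n(n+1) = 42, so n = 6; the polynomial solution is P_6(x).
With y = sum_k a_k x^k, matching x^k gives (k+2)(k+1) a_{k+2} = [k(k+1) - n(n+1)] a_k = (k - 6)(k + 7) a_k. The right side vanishes at k = 6, so the series with the parity of 6 terminates at degree 6.
Standard normalization (P_n(1) = 1): leading coefficient (2n)!/(2^n (n!)^2) = 479001600/(64*518400) = 231/16, so a_6 = 231/16. Work downward with a_k = (k+1)(k+2) a_{k+2} / ((k - 6)(k + 7)):
  a_4 = (5)(6)(231/16) / ((4 - 6)(4 + 7)) = (3465/8)/(-22) = -315/16
  a_2 = (3)(4)(-315/16) / ((2 - 6)(2 + 7)) = (-945/4)/(-36) = 105/16
  a_0 = (1)(2)(105/16) / ((0 - 6)(0 + 7)) = (105/8)/(-42) = -5/16
Hence P_6(x) = 231 x^6/16 - 315 x^4/16 + 105 x^2/16 - 5/16.

P_6(x); series = 231 x^6/16 - 315 x^4/16 + 105 x^2/16 - 5/16


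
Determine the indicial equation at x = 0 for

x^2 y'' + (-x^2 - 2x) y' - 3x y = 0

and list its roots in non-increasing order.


Divide by x^2 to reach normal form y'' + P_1(x) y' + P_2(x) y = 0 with P_1(x) = -1 - 2/x and P_2(x) = -3/x.
x = 0 is a singular point because the y'-coefficient -1 - 2/x has a pole at x = 0 and the y-coefficient -3/x has a pole at x = 0.
It is a regular singular point because x P_1(x) = p(x) = -x - 2 and x^2 P_2(x) = q(x) = -3x are polynomials, hence analytic at x = 0.
p(0) = -2,  q(0) = 0.
Indicial equation: r(r-1) + p(0) r + q(0) = 0, i.e. r^2 + (p(0) - 1) r + q(0) = 0, i.e. r^2 - 3 r = 0.
Discriminant: (-3)^2 - 4(0) = 9, so r = (3 ± 3)/2.
Solving: r_1 = 3, r_2 = 0.

indicial: r^2 - 3 r = 0; roots r_1 = 3, r_2 = 0


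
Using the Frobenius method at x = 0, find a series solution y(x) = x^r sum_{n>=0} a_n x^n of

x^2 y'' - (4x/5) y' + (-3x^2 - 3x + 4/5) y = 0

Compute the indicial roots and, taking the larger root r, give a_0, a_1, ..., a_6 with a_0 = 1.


Write in Frobenius form y'' + (p(x)/x) y' + (q(x)/x^2) y = 0:
  p(x) = -4/5,  q(x) = -3x^2 - 3x + 4/5.
Indicial equation: r(r-1) + (-4/5) r + (4/5) = 0 -> roots r_1 = 1, r_2 = 4/5.
Take r = r_1 = 1. Let y(x) = x^r sum_{n>=0} a_n x^n with a_0 = 1.
Substitute y = x^r sum a_n x^n and match x^{r+n}. The recurrence is
  D(n) a_n - 3 a_{n-1} - 3 a_{n-2} = 0,  where D(n) = (r+n)(r+n-1) + (-4/5)(r+n) + (4/5).
  a_n = [3 a_{n-1} + 3 a_{n-2}] / D(n).
Since the indicial polynomial factors as (r - r_1)(r - r_2), D(n) = (r_1 + n - r_1)(r_1 + n - r_2) = n(n + 1/5).
Evaluating step by step (a_0 = 1):
  n = 1: D(1) = 1(1 + 1/5) = 6/5; numerator = 3(1) = 3; a_1 = (3)/(6/5) = 5/2
  n = 2: D(2) = 2(2 + 1/5) = 22/5; numerator = 3(5/2) + 3(1) = 21/2; a_2 = (21/2)/(22/5) = 105/44
  n = 3: D(3) = 3(3 + 1/5) = 48/5; numerator = 3(105/44) + 3(5/2) = 645/44; a_3 = (645/44)/(48/5) = 1075/704
  n = 4: D(4) = 4(4 + 1/5) = 84/5; numerator = 3(1075/704) + 3(105/44) = 8265/704; a_4 = (8265/704)/(84/5) = 13775/19712
  n = 5: D(5) = 5(5 + 1/5) = 26; numerator = 3(13775/19712) + 3(1075/704) = 131625/19712; a_5 = (131625/19712)/(26) = 10125/39424
  n = 6: D(6) = 6(6 + 1/5) = 186/5; numerator = 3(10125/39424) + 3(13775/19712) = 10275/3584; a_6 = (10275/3584)/(186/5) = 17125/222208

r = 1; a_0 = 1; a_1 = 5/2; a_2 = 105/44; a_3 = 1075/704; a_4 = 13775/19712; a_5 = 10125/39424; a_6 = 17125/222208


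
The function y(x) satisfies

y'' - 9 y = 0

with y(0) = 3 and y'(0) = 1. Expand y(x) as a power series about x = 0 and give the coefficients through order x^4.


Ansatz: y(x) = sum_{n>=0} a_n x^n, so y'(x) = sum_{n>=1} n a_n x^(n-1) and y''(x) = sum_{n>=2} n(n-1) a_n x^(n-2).
Substitute into P(x) y'' + Q(x) y' + R(x) y = 0 with P(x) = 1, Q(x) = 0, R(x) = -9, and match powers of x.
Initial conditions: a_0 = 3, a_1 = 1.
Setting the coefficient of each power of x to zero and solving order by order (substituting the coefficients already found):
  x^0: 2 a_2 - 9 a_0 = 0  ->  2 a_2 = 9 a_0 = 27  ->  a_2 = 27/2
  x^1: 6 a_3 - 9 a_1 = 0  ->  6 a_3 = 9 a_1 = 9  ->  a_3 = 3/2
  x^2: 12 a_4 - 9 a_2 = 0  ->  12 a_4 = 9 a_2 = 243/2  ->  a_4 = 81/8
Truncated series: y(x) = 3 + x + (27/2) x^2 + (3/2) x^3 + (81/8) x^4 + O(x^5).

a_0 = 3; a_1 = 1; a_2 = 27/2; a_3 = 3/2; a_4 = 81/8


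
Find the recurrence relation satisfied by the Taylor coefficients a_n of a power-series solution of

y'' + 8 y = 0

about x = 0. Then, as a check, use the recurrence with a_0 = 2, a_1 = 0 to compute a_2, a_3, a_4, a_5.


Substitute y = sum_n a_n x^n into y'' + (const) y = 0.
y''(x) = sum_{n>=0} (n+2)(n+1) a_{n+2} x^n.
The ODE becomes sum_n [(n+2)(n+1) a_{n+2} + 8 a_n] x^n = 0.
Setting each coefficient to zero gives the recurrence:
  (n+2)(n+1) a_{n+2} + 8 a_n = 0,
  a_{n+2} = -8 / ((n+1)(n+2)) a_n.

Check with a_0 = 2, a_1 = 0 (apply the recurrence for n = 0, 1, 2, 3): a_0 = 2, a_1 = 0, a_2 = -8, a_3 = 0, a_4 = 16/3, a_5 = 0.

a_{n+2} = -8/((n+1)(n+2)) * a_n; check: a_0 = 2, a_1 = 0, a_2 = -8, a_3 = 0, a_4 = 16/3, a_5 = 0


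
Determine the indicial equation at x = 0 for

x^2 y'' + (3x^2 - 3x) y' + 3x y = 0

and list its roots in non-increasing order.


Divide by x^2 to reach normal form y'' + P_1(x) y' + P_2(x) y = 0 with P_1(x) = 3 - 3/x and P_2(x) = 3/x.
x = 0 is a singular point because the y'-coefficient 3 - 3/x has a pole at x = 0 and the y-coefficient 3/x has a pole at x = 0.
It is a regular singular point because x P_1(x) = p(x) = 3x - 3 and x^2 P_2(x) = q(x) = 3x are polynomials, hence analytic at x = 0.
p(0) = -3,  q(0) = 0.
Indicial equation: r(r-1) + p(0) r + q(0) = 0, i.e. r^2 + (p(0) - 1) r + q(0) = 0, i.e. r^2 - 4 r = 0.
Discriminant: (-4)^2 - 4(0) = 16, so r = (4 ± 4)/2.
Solving: r_1 = 4, r_2 = 0.

indicial: r^2 - 4 r = 0; roots r_1 = 4, r_2 = 0


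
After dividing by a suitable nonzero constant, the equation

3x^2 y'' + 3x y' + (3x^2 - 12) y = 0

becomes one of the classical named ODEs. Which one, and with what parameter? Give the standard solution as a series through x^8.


All three coefficients share the factor 3; dividing through by 3 gives  x^2 y'' + x y' + (x^2 - 4) y = 0.
This matches the Bessel equation x^2 y'' + x y' + (x^2 - nu^2) y = 0 with nu^2 = 4, so nu = 2; the solution bounded at x = 0 is J_2(x).
Frobenius at x = 0: indicial roots ±nu; for r = nu the recurrence k(k + 2nu) c_k = -c_{k-2} gives the standard series J_nu(x) = sum_{k>=0} (-1)^k / (k! (k+nu)!) (x/2)^(2k+nu). Evaluate the first 4 terms:
  k = 0: (-1)^0 / (0! * 2! * 2^2) x^2 = 1/(1*2*4) x^2 = (1/8) x^2
  k = 1: (-1)^1 / (1! * 3! * 2^4) x^4 = -1/(1*6*16) x^4 = (-1/96) x^4
  k = 2: (-1)^2 / (2! * 4! * 2^6) x^6 = 1/(2*24*64) x^6 = (1/3072) x^6
  k = 3: (-1)^3 / (3! * 5! * 2^8) x^8 = -1/(6*120*256) x^8 = (-1/184320) x^8
Hence J_2(x) = -x^8/184320 + x^6/3072 - x^4/96 + x^2/8 + ....

J_2(x); series = -x^8/184320 + x^6/3072 - x^4/96 + x^2/8


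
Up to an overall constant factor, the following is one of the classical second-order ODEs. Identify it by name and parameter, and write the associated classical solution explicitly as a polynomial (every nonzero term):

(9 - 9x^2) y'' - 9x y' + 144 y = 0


All three coefficients share the factor 9; dividing through by 9 gives  (1 - x^2) y'' - x y' + 16 y = 0.
This matches the Chebyshev equation (1 - x^2) y'' - x y' + n^2 y = 0 (note the -x y' term, not -2x y') with n^2 = 16, so n = 4; the polynomial solution is T_4(x).
With y = sum_k a_k x^k, matching x^k gives (k+2)(k+1) a_{k+2} = (k^2 - n^2) a_k = (k - 4)(k + 4) a_k. The right side vanishes at k = 4, so the series with the parity of 4 terminates at degree 4.
Standard normalization: leading coefficient of T_n is 2^(n-1), so a_4 = 2^3 = 8. Work downward with a_k = (k+1)(k+2) a_{k+2} / ((k - 4)(k + 4)):
  a_2 = (3)(4)(8) / ((2 - 4)(2 + 4)) = 96/(-12) = -8
  a_0 = (1)(2)(-8) / ((0 - 4)(0 + 4)) = -16/(-16) = 1
Hence T_4(x) = 8 x^4 - 8 x^2 + 1.

T_4(x); series = 8 x^4 - 8 x^2 + 1


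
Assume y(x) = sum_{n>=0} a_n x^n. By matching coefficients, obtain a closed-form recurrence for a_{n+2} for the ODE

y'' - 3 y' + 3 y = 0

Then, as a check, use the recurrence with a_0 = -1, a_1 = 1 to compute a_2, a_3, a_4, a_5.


Substitute y = sum_n a_n x^n.
y''(x) has coefficient (n+2)(n+1) a_{n+2} at x^n;
-3 y'(x) has coefficient -3 (n+1) a_{n+1} at x^n;
3 y(x) has coefficient 3 a_n at x^n.
Matching x^n: (n+2)(n+1) a_{n+2} - 3 (n+1) a_{n+1} + 3 a_n = 0.
Thus a_{n+2} = [3 (n+1) a_{n+1} - 3 a_n] / ((n+1)(n+2)).

Check with a_0 = -1, a_1 = 1 (apply the recurrence for n = 0, 1, 2, 3): a_0 = -1, a_1 = 1, a_2 = 3, a_3 = 5/2, a_4 = 9/8, a_5 = 3/10.

a_(n+2) = [3 (n+1) a_(n+1) - 3 a_n] / ((n+1)(n+2)); check: a_0 = -1, a_1 = 1, a_2 = 3, a_3 = 5/2, a_4 = 9/8, a_5 = 3/10


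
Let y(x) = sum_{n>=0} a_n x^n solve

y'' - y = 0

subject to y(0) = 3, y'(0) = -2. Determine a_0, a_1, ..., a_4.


Ansatz: y(x) = sum_{n>=0} a_n x^n, so y'(x) = sum_{n>=1} n a_n x^(n-1) and y''(x) = sum_{n>=2} n(n-1) a_n x^(n-2).
Substitute into P(x) y'' + Q(x) y' + R(x) y = 0 with P(x) = 1, Q(x) = 0, R(x) = -1, and match powers of x.
Initial conditions: a_0 = 3, a_1 = -2.
Setting the coefficient of each power of x to zero and solving order by order (substituting the coefficients already found):
  x^0: 2 a_2 - a_0 = 0  ->  2 a_2 = a_0 = 3  ->  a_2 = 3/2
  x^1: 6 a_3 - a_1 = 0  ->  6 a_3 = a_1 = -2  ->  a_3 = -1/3
  x^2: 12 a_4 - a_2 = 0  ->  12 a_4 = a_2 = 3/2  ->  a_4 = 1/8
Truncated series: y(x) = 3 - 2 x + (3/2) x^2 - (1/3) x^3 + (1/8) x^4 + O(x^5).

a_0 = 3; a_1 = -2; a_2 = 3/2; a_3 = -1/3; a_4 = 1/8


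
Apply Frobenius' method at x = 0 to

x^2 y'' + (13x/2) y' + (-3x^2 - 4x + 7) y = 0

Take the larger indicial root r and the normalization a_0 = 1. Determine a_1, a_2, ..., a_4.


Write in Frobenius form y'' + (p(x)/x) y' + (q(x)/x^2) y = 0:
  p(x) = 13/2,  q(x) = -3x^2 - 4x + 7.
Indicial equation: r(r-1) + (13/2) r + (7) = 0 -> roots r_1 = -2, r_2 = -7/2.
Take r = r_1 = -2. Let y(x) = x^r sum_{n>=0} a_n x^n with a_0 = 1.
Substitute y = x^r sum a_n x^n and match x^{r+n}. The recurrence is
  D(n) a_n - 4 a_{n-1} - 3 a_{n-2} = 0,  where D(n) = (r+n)(r+n-1) + (13/2)(r+n) + (7).
  a_n = [4 a_{n-1} + 3 a_{n-2}] / D(n).
Since the indicial polynomial factors as (r - r_1)(r - r_2), D(n) = (r_1 + n - r_1)(r_1 + n - r_2) = n(n + 3/2).
Evaluating step by step (a_0 = 1):
  n = 1: D(1) = 1(1 + 3/2) = 5/2; numerator = 4(1) = 4; a_1 = (4)/(5/2) = 8/5
  n = 2: D(2) = 2(2 + 3/2) = 7; numerator = 4(8/5) + 3(1) = 47/5; a_2 = (47/5)/(7) = 47/35
  n = 3: D(3) = 3(3 + 3/2) = 27/2; numerator = 4(47/35) + 3(8/5) = 356/35; a_3 = (356/35)/(27/2) = 712/945
  n = 4: D(4) = 4(4 + 3/2) = 22; numerator = 4(712/945) + 3(47/35) = 1331/189; a_4 = (1331/189)/(22) = 121/378

r = -2; a_0 = 1; a_1 = 8/5; a_2 = 47/35; a_3 = 712/945; a_4 = 121/378


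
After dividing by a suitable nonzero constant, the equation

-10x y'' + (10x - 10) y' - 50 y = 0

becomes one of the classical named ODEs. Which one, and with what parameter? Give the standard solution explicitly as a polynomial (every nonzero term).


All three coefficients share the factor -10; dividing through by -10 gives  x y'' + (1 - x) y' + 5 y = 0.
This matches the Laguerre equation x y'' + (1 - x) y' + n y = 0 with n = 5; the polynomial solution is L_5(x).
With y = sum_k a_k x^k, matching x^k gives (k+1)k a_{k+1} + (k+1) a_{k+1} - k a_k + n a_k = 0, i.e. (k+1)^2 a_{k+1} = (k - n) a_k = (k - 5) a_k. The right side vanishes at k = 5, so the series terminates at degree 5.
Standard normalization L_n(0) = 1 gives a_0 = 1. Work upward with a_{k+1} = (k - 5) a_k / (k+1)^2:
  a_1 = (0 - 5)(1) / 1^2 = -5/1 = -5
  a_2 = (1 - 5)(-5) / 2^2 = 20/4 = 5
  a_3 = (2 - 5)(5) / 3^2 = -15/9 = -5/3
  a_4 = (3 - 5)(-5/3) / 4^2 = (10/3)/16 = 5/24
  a_5 = (4 - 5)(5/24) / 5^2 = (-5/24)/25 = -1/120
Hence L_5(x) = -x^5/120 + 5 x^4/24 - 5 x^3/3 + 5 x^2 - 5 x + 1.

L_5(x); series = -x^5/120 + 5 x^4/24 - 5 x^3/3 + 5 x^2 - 5 x + 1


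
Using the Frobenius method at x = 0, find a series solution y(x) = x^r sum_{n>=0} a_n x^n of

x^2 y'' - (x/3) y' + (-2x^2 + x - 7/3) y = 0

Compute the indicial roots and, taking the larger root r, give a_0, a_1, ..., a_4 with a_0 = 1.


Write in Frobenius form y'' + (p(x)/x) y' + (q(x)/x^2) y = 0:
  p(x) = -1/3,  q(x) = -2x^2 + x - 7/3.
Indicial equation: r(r-1) + (-1/3) r + (-7/3) = 0 -> roots r_1 = 7/3, r_2 = -1.
Take r = r_1 = 7/3. Let y(x) = x^r sum_{n>=0} a_n x^n with a_0 = 1.
Substitute y = x^r sum a_n x^n and match x^{r+n}. The recurrence is
  D(n) a_n + 1 a_{n-1} - 2 a_{n-2} = 0,  where D(n) = (r+n)(r+n-1) + (-1/3)(r+n) + (-7/3).
  a_n = [-1 a_{n-1} + 2 a_{n-2}] / D(n).
Since the indicial polynomial factors as (r - r_1)(r - r_2), D(n) = (r_1 + n - r_1)(r_1 + n - r_2) = n(n + 10/3).
Evaluating step by step (a_0 = 1):
  n = 1: D(1) = 1(1 + 10/3) = 13/3; numerator = -1(1) = -1; a_1 = (-1)/(13/3) = -3/13
  n = 2: D(2) = 2(2 + 10/3) = 32/3; numerator = -1(-3/13) + 2(1) = 29/13; a_2 = (29/13)/(32/3) = 87/416
  n = 3: D(3) = 3(3 + 10/3) = 19; numerator = -1(87/416) + 2(-3/13) = -279/416; a_3 = (-279/416)/(19) = -279/7904
  n = 4: D(4) = 4(4 + 10/3) = 88/3; numerator = -1(-279/7904) + 2(87/416) = 3585/7904; a_4 = (3585/7904)/(88/3) = 10755/695552

r = 7/3; a_0 = 1; a_1 = -3/13; a_2 = 87/416; a_3 = -279/7904; a_4 = 10755/695552


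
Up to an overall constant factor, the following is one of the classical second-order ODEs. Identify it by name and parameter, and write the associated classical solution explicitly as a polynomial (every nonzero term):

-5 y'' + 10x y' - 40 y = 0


All three coefficients share the factor -5; dividing through by -5 gives  y'' - 2x y' + 8 y = 0.
This matches the Hermite equation y'' - 2x y' + 2n y = 0 with 2n = 8, so n = 4; the polynomial solution is H_4(x).
With y = sum_k a_k x^k, matching x^k gives (k+2)(k+1) a_{k+2} = 2(k - n) a_k = 2(k - 4) a_k. The right side vanishes at k = 4, so the series with the parity of 4 terminates at degree 4.
Standard normalization: leading coefficient of H_n is 2^n, so a_4 = 2^4 = 16. Work downward with a_k = (k+1)(k+2) a_{k+2} / (2(k - n)):
  a_2 = (3)(4)(16) / (2(2 - 4)) = 192/(-4) = -48
  a_0 = (1)(2)(-48) / (2(0 - 4)) = -96/(-8) = 12
Hence H_4(x) = 16 x^4 - 48 x^2 + 12.

H_4(x); series = 16 x^4 - 48 x^2 + 12


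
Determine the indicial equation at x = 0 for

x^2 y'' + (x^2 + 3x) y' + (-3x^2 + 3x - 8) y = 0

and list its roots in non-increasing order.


Divide by x^2 to reach normal form y'' + P_1(x) y' + P_2(x) y = 0 with P_1(x) = 1 + 3/x and P_2(x) = -3 + 3/x - 8/x^2.
x = 0 is a singular point because the y'-coefficient 1 + 3/x has a pole at x = 0 and the y-coefficient -3 + 3/x - 8/x^2 has a pole at x = 0.
It is a regular singular point because x P_1(x) = p(x) = x + 3 and x^2 P_2(x) = q(x) = -3x^2 + 3x - 8 are polynomials, hence analytic at x = 0.
p(0) = 3,  q(0) = -8.
Indicial equation: r(r-1) + p(0) r + q(0) = 0, i.e. r^2 + (p(0) - 1) r + q(0) = 0, i.e. r^2 + 2 r - 8 = 0.
Discriminant: (2)^2 - 4(-8) = 36, so r = (-2 ± 6)/2.
Solving: r_1 = 2, r_2 = -4.

indicial: r^2 + 2 r - 8 = 0; roots r_1 = 2, r_2 = -4


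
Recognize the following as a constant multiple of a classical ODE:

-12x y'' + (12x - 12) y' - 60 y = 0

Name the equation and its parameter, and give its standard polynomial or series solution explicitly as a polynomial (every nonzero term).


All three coefficients share the factor -12; dividing through by -12 gives  x y'' + (1 - x) y' + 5 y = 0.
This matches the Laguerre equation x y'' + (1 - x) y' + n y = 0 with n = 5; the polynomial solution is L_5(x).
With y = sum_k a_k x^k, matching x^k gives (k+1)k a_{k+1} + (k+1) a_{k+1} - k a_k + n a_k = 0, i.e. (k+1)^2 a_{k+1} = (k - n) a_k = (k - 5) a_k. The right side vanishes at k = 5, so the series terminates at degree 5.
Standard normalization L_n(0) = 1 gives a_0 = 1. Work upward with a_{k+1} = (k - 5) a_k / (k+1)^2:
  a_1 = (0 - 5)(1) / 1^2 = -5/1 = -5
  a_2 = (1 - 5)(-5) / 2^2 = 20/4 = 5
  a_3 = (2 - 5)(5) / 3^2 = -15/9 = -5/3
  a_4 = (3 - 5)(-5/3) / 4^2 = (10/3)/16 = 5/24
  a_5 = (4 - 5)(5/24) / 5^2 = (-5/24)/25 = -1/120
Hence L_5(x) = -x^5/120 + 5 x^4/24 - 5 x^3/3 + 5 x^2 - 5 x + 1.

L_5(x); series = -x^5/120 + 5 x^4/24 - 5 x^3/3 + 5 x^2 - 5 x + 1


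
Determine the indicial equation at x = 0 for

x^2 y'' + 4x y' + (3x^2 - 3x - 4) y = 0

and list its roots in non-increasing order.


Divide by x^2 to reach normal form y'' + P_1(x) y' + P_2(x) y = 0 with P_1(x) = 4/x and P_2(x) = 3 - 3/x - 4/x^2.
x = 0 is a singular point because the y'-coefficient 4/x has a pole at x = 0 and the y-coefficient 3 - 3/x - 4/x^2 has a pole at x = 0.
It is a regular singular point because x P_1(x) = p(x) = 4 and x^2 P_2(x) = q(x) = 3x^2 - 3x - 4 are polynomials, hence analytic at x = 0.
p(0) = 4,  q(0) = -4.
Indicial equation: r(r-1) + p(0) r + q(0) = 0, i.e. r^2 + (p(0) - 1) r + q(0) = 0, i.e. r^2 + 3 r - 4 = 0.
Discriminant: (3)^2 - 4(-4) = 25, so r = (-3 ± 5)/2.
Solving: r_1 = 1, r_2 = -4.

indicial: r^2 + 3 r - 4 = 0; roots r_1 = 1, r_2 = -4


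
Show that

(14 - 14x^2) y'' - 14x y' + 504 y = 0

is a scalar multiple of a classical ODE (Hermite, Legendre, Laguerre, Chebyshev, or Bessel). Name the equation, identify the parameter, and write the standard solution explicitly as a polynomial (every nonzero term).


All three coefficients share the factor 14; dividing through by 14 gives  (1 - x^2) y'' - x y' + 36 y = 0.
This matches the Chebyshev equation (1 - x^2) y'' - x y' + n^2 y = 0 (note the -x y' term, not -2x y') with n^2 = 36, so n = 6; the polynomial solution is T_6(x).
With y = sum_k a_k x^k, matching x^k gives (k+2)(k+1) a_{k+2} = (k^2 - n^2) a_k = (k - 6)(k + 6) a_k. The right side vanishes at k = 6, so the series with the parity of 6 terminates at degree 6.
Standard normalization: leading coefficient of T_n is 2^(n-1), so a_6 = 2^5 = 32. Work downward with a_k = (k+1)(k+2) a_{k+2} / ((k - 6)(k + 6)):
  a_4 = (5)(6)(32) / ((4 - 6)(4 + 6)) = 960/(-20) = -48
  a_2 = (3)(4)(-48) / ((2 - 6)(2 + 6)) = -576/(-32) = 18
  a_0 = (1)(2)(18) / ((0 - 6)(0 + 6)) = 36/(-36) = -1
Hence T_6(x) = 32 x^6 - 48 x^4 + 18 x^2 - 1.

T_6(x); series = 32 x^6 - 48 x^4 + 18 x^2 - 1


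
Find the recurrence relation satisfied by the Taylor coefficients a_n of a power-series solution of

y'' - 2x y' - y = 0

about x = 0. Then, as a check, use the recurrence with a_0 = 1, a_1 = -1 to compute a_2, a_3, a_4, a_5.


Substitute y = sum_n a_n x^n.
y''(x) has coefficient (n+2)(n+1) a_{n+2} at x^n;
-2 x y'(x) has coefficient -2 n a_n at x^n (shift);
-y(x) has coefficient -1 a_n at x^n.
Matching x^n: (n+2)(n+1) a_{n+2} + (-2n - 1) a_n = 0.
Thus a_{n+2} = (2n + 1) / ((n+1)(n+2)) * a_n.

Check with a_0 = 1, a_1 = -1 (apply the recurrence for n = 0, 1, 2, 3): a_0 = 1, a_1 = -1, a_2 = 1/2, a_3 = -1/2, a_4 = 5/24, a_5 = -7/40.

a_(n+2) = (2n + 1) / ((n+1)(n+2)) * a_n; check: a_0 = 1, a_1 = -1, a_2 = 1/2, a_3 = -1/2, a_4 = 5/24, a_5 = -7/40


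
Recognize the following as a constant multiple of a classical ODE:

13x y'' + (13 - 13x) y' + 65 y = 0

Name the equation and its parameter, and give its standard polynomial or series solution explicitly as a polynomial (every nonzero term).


All three coefficients share the factor 13; dividing through by 13 gives  x y'' + (1 - x) y' + 5 y = 0.
This matches the Laguerre equation x y'' + (1 - x) y' + n y = 0 with n = 5; the polynomial solution is L_5(x).
With y = sum_k a_k x^k, matching x^k gives (k+1)k a_{k+1} + (k+1) a_{k+1} - k a_k + n a_k = 0, i.e. (k+1)^2 a_{k+1} = (k - n) a_k = (k - 5) a_k. The right side vanishes at k = 5, so the series terminates at degree 5.
Standard normalization L_n(0) = 1 gives a_0 = 1. Work upward with a_{k+1} = (k - 5) a_k / (k+1)^2:
  a_1 = (0 - 5)(1) / 1^2 = -5/1 = -5
  a_2 = (1 - 5)(-5) / 2^2 = 20/4 = 5
  a_3 = (2 - 5)(5) / 3^2 = -15/9 = -5/3
  a_4 = (3 - 5)(-5/3) / 4^2 = (10/3)/16 = 5/24
  a_5 = (4 - 5)(5/24) / 5^2 = (-5/24)/25 = -1/120
Hence L_5(x) = -x^5/120 + 5 x^4/24 - 5 x^3/3 + 5 x^2 - 5 x + 1.

L_5(x); series = -x^5/120 + 5 x^4/24 - 5 x^3/3 + 5 x^2 - 5 x + 1


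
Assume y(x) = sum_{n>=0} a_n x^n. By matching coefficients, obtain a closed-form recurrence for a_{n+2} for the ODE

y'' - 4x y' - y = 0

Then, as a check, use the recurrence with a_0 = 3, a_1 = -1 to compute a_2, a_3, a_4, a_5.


Substitute y = sum_n a_n x^n.
y''(x) has coefficient (n+2)(n+1) a_{n+2} at x^n;
-4 x y'(x) has coefficient -4 n a_n at x^n (shift);
-y(x) has coefficient -1 a_n at x^n.
Matching x^n: (n+2)(n+1) a_{n+2} + (-4n - 1) a_n = 0.
Thus a_{n+2} = (4n + 1) / ((n+1)(n+2)) * a_n.

Check with a_0 = 3, a_1 = -1 (apply the recurrence for n = 0, 1, 2, 3): a_0 = 3, a_1 = -1, a_2 = 3/2, a_3 = -5/6, a_4 = 9/8, a_5 = -13/24.

a_(n+2) = (4n + 1) / ((n+1)(n+2)) * a_n; check: a_0 = 3, a_1 = -1, a_2 = 3/2, a_3 = -5/6, a_4 = 9/8, a_5 = -13/24


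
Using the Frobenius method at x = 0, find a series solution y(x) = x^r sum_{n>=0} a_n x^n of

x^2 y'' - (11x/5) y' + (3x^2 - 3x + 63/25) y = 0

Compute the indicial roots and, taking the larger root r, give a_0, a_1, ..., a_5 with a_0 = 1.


Write in Frobenius form y'' + (p(x)/x) y' + (q(x)/x^2) y = 0:
  p(x) = -11/5,  q(x) = 3x^2 - 3x + 63/25.
Indicial equation: r(r-1) + (-11/5) r + (63/25) = 0 -> roots r_1 = 9/5, r_2 = 7/5.
Take r = r_1 = 9/5. Let y(x) = x^r sum_{n>=0} a_n x^n with a_0 = 1.
Substitute y = x^r sum a_n x^n and match x^{r+n}. The recurrence is
  D(n) a_n - 3 a_{n-1} + 3 a_{n-2} = 0,  where D(n) = (r+n)(r+n-1) + (-11/5)(r+n) + (63/25).
  a_n = [3 a_{n-1} - 3 a_{n-2}] / D(n).
Since the indicial polynomial factors as (r - r_1)(r - r_2), D(n) = (r_1 + n - r_1)(r_1 + n - r_2) = n(n + 2/5).
Evaluating step by step (a_0 = 1):
  n = 1: D(1) = 1(1 + 2/5) = 7/5; numerator = 3(1) = 3; a_1 = (3)/(7/5) = 15/7
  n = 2: D(2) = 2(2 + 2/5) = 24/5; numerator = 3(15/7) - 3(1) = 24/7; a_2 = (24/7)/(24/5) = 5/7
  n = 3: D(3) = 3(3 + 2/5) = 51/5; numerator = 3(5/7) - 3(15/7) = -30/7; a_3 = (-30/7)/(51/5) = -50/119
  n = 4: D(4) = 4(4 + 2/5) = 88/5; numerator = 3(-50/119) - 3(5/7) = -405/119; a_4 = (-405/119)/(88/5) = -2025/10472
  n = 5: D(5) = 5(5 + 2/5) = 27; numerator = 3(-2025/10472) - 3(-50/119) = 7125/10472; a_5 = (7125/10472)/(27) = 2375/94248

r = 9/5; a_0 = 1; a_1 = 15/7; a_2 = 5/7; a_3 = -50/119; a_4 = -2025/10472; a_5 = 2375/94248


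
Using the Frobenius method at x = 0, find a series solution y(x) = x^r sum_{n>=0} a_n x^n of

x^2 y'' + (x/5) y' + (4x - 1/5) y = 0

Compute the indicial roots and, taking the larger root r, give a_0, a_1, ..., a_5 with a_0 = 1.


Write in Frobenius form y'' + (p(x)/x) y' + (q(x)/x^2) y = 0:
  p(x) = 1/5,  q(x) = 4x - 1/5.
Indicial equation: r(r-1) + (1/5) r + (-1/5) = 0 -> roots r_1 = 1, r_2 = -1/5.
Take r = r_1 = 1. Let y(x) = x^r sum_{n>=0} a_n x^n with a_0 = 1.
Substitute y = x^r sum a_n x^n and match x^{r+n}. The recurrence is
  D(n) a_n + 4 a_{n-1} = 0,  where D(n) = (r+n)(r+n-1) + (1/5)(r+n) + (-1/5).
  a_n = -4 / D(n) * a_{n-1}.
Since the indicial polynomial factors as (r - r_1)(r - r_2), D(n) = (r_1 + n - r_1)(r_1 + n - r_2) = n(n + 6/5).
Evaluating step by step (a_0 = 1):
  n = 1: D(1) = 1(1 + 6/5) = 11/5; numerator = -4(1) = -4; a_1 = (-4)/(11/5) = -20/11
  n = 2: D(2) = 2(2 + 6/5) = 32/5; numerator = -4(-20/11) = 80/11; a_2 = (80/11)/(32/5) = 25/22
  n = 3: D(3) = 3(3 + 6/5) = 63/5; numerator = -4(25/22) = -50/11; a_3 = (-50/11)/(63/5) = -250/693
  n = 4: D(4) = 4(4 + 6/5) = 104/5; numerator = -4(-250/693) = 1000/693; a_4 = (1000/693)/(104/5) = 625/9009
  n = 5: D(5) = 5(5 + 6/5) = 31; numerator = -4(625/9009) = -2500/9009; a_5 = (-2500/9009)/(31) = -2500/279279

r = 1; a_0 = 1; a_1 = -20/11; a_2 = 25/22; a_3 = -250/693; a_4 = 625/9009; a_5 = -2500/279279


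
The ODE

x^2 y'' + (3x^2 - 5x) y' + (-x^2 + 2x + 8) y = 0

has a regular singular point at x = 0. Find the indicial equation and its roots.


Divide by x^2 to reach normal form y'' + P_1(x) y' + P_2(x) y = 0 with P_1(x) = 3 - 5/x and P_2(x) = -1 + 2/x + 8/x^2.
x = 0 is a singular point because the y'-coefficient 3 - 5/x has a pole at x = 0 and the y-coefficient -1 + 2/x + 8/x^2 has a pole at x = 0.
It is a regular singular point because x P_1(x) = p(x) = 3x - 5 and x^2 P_2(x) = q(x) = -x^2 + 2x + 8 are polynomials, hence analytic at x = 0.
p(0) = -5,  q(0) = 8.
Indicial equation: r(r-1) + p(0) r + q(0) = 0, i.e. r^2 + (p(0) - 1) r + q(0) = 0, i.e. r^2 - 6 r + 8 = 0.
Discriminant: (-6)^2 - 4(8) = 4, so r = (6 ± 2)/2.
Solving: r_1 = 4, r_2 = 2.

indicial: r^2 - 6 r + 8 = 0; roots r_1 = 4, r_2 = 2


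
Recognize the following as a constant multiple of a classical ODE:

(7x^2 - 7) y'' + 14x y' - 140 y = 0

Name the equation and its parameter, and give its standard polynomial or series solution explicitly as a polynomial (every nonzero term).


All three coefficients share the factor -7; dividing through by -7 gives  (1 - x^2) y'' - 2x y' + 20 y = 0.
This matches the Legendre equation (1 - x^2) y'' - 2x y' + n(n+1) y = 0 (note the -2x y' term) with n(n+1) = 20, so n = 4; the polynomial solution is P_4(x).
With y = sum_k a_k x^k, matching x^k gives (k+2)(k+1) a_{k+2} = [k(k+1) - n(n+1)] a_k = (k - 4)(k + 5) a_k. The right side vanishes at k = 4, so the series with the parity of 4 terminates at degree 4.
Standard normalization (P_n(1) = 1): leading coefficient (2n)!/(2^n (n!)^2) = 40320/(16*576) = 35/8, so a_4 = 35/8. Work downward with a_k = (k+1)(k+2) a_{k+2} / ((k - 4)(k + 5)):
  a_2 = (3)(4)(35/8) / ((2 - 4)(2 + 5)) = (105/2)/(-14) = -15/4
  a_0 = (1)(2)(-15/4) / ((0 - 4)(0 + 5)) = (-15/2)/(-20) = 3/8
Hence P_4(x) = 35 x^4/8 - 15 x^2/4 + 3/8.

P_4(x); series = 35 x^4/8 - 15 x^2/4 + 3/8


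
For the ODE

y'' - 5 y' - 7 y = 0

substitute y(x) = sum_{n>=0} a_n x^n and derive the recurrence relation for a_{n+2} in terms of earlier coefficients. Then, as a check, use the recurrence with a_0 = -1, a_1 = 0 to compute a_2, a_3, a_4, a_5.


Substitute y = sum_n a_n x^n.
y''(x) has coefficient (n+2)(n+1) a_{n+2} at x^n;
-5 y'(x) has coefficient -5 (n+1) a_{n+1} at x^n;
-7 y(x) has coefficient -7 a_n at x^n.
Matching x^n: (n+2)(n+1) a_{n+2} - 5 (n+1) a_{n+1} - 7 a_n = 0.
Thus a_{n+2} = [5 (n+1) a_{n+1} + 7 a_n] / ((n+1)(n+2)).

Check with a_0 = -1, a_1 = 0 (apply the recurrence for n = 0, 1, 2, 3): a_0 = -1, a_1 = 0, a_2 = -7/2, a_3 = -35/6, a_4 = -28/3, a_5 = -91/8.

a_(n+2) = [5 (n+1) a_(n+1) + 7 a_n] / ((n+1)(n+2)); check: a_0 = -1, a_1 = 0, a_2 = -7/2, a_3 = -35/6, a_4 = -28/3, a_5 = -91/8


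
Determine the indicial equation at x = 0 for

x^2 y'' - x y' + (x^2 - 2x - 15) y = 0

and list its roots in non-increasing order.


Divide by x^2 to reach normal form y'' + P_1(x) y' + P_2(x) y = 0 with P_1(x) = -1/x and P_2(x) = 1 - 2/x - 15/x^2.
x = 0 is a singular point because the y'-coefficient -1/x has a pole at x = 0 and the y-coefficient 1 - 2/x - 15/x^2 has a pole at x = 0.
It is a regular singular point because x P_1(x) = p(x) = -1 and x^2 P_2(x) = q(x) = x^2 - 2x - 15 are polynomials, hence analytic at x = 0.
p(0) = -1,  q(0) = -15.
Indicial equation: r(r-1) + p(0) r + q(0) = 0, i.e. r^2 + (p(0) - 1) r + q(0) = 0, i.e. r^2 - 2 r - 15 = 0.
Discriminant: (-2)^2 - 4(-15) = 64, so r = (2 ± 8)/2.
Solving: r_1 = 5, r_2 = -3.

indicial: r^2 - 2 r - 15 = 0; roots r_1 = 5, r_2 = -3


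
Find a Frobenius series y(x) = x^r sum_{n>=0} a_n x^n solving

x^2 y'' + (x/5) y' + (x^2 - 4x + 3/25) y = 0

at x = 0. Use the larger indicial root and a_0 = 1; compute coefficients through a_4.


Write in Frobenius form y'' + (p(x)/x) y' + (q(x)/x^2) y = 0:
  p(x) = 1/5,  q(x) = x^2 - 4x + 3/25.
Indicial equation: r(r-1) + (1/5) r + (3/25) = 0 -> roots r_1 = 3/5, r_2 = 1/5.
Take r = r_1 = 3/5. Let y(x) = x^r sum_{n>=0} a_n x^n with a_0 = 1.
Substitute y = x^r sum a_n x^n and match x^{r+n}. The recurrence is
  D(n) a_n - 4 a_{n-1} + 1 a_{n-2} = 0,  where D(n) = (r+n)(r+n-1) + (1/5)(r+n) + (3/25).
  a_n = [4 a_{n-1} - 1 a_{n-2}] / D(n).
Since the indicial polynomial factors as (r - r_1)(r - r_2), D(n) = (r_1 + n - r_1)(r_1 + n - r_2) = n(n + 2/5).
Evaluating step by step (a_0 = 1):
  n = 1: D(1) = 1(1 + 2/5) = 7/5; numerator = 4(1) = 4; a_1 = (4)/(7/5) = 20/7
  n = 2: D(2) = 2(2 + 2/5) = 24/5; numerator = 4(20/7) - 1(1) = 73/7; a_2 = (73/7)/(24/5) = 365/168
  n = 3: D(3) = 3(3 + 2/5) = 51/5; numerator = 4(365/168) - 1(20/7) = 35/6; a_3 = (35/6)/(51/5) = 175/306
  n = 4: D(4) = 4(4 + 2/5) = 88/5; numerator = 4(175/306) - 1(365/168) = 985/8568; a_4 = (985/8568)/(88/5) = 4925/753984

r = 3/5; a_0 = 1; a_1 = 20/7; a_2 = 365/168; a_3 = 175/306; a_4 = 4925/753984


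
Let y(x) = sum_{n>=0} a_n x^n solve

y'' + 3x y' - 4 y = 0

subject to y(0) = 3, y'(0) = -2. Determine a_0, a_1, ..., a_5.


Ansatz: y(x) = sum_{n>=0} a_n x^n, so y'(x) = sum_{n>=1} n a_n x^(n-1) and y''(x) = sum_{n>=2} n(n-1) a_n x^(n-2).
Substitute into P(x) y'' + Q(x) y' + R(x) y = 0 with P(x) = 1, Q(x) = 3x, R(x) = -4, and match powers of x.
Initial conditions: a_0 = 3, a_1 = -2.
Setting the coefficient of each power of x to zero and solving order by order (substituting the coefficients already found):
  x^0: 2 a_2 - 4 a_0 = 0  ->  2 a_2 = 4 a_0 = 12  ->  a_2 = 6
  x^1: 6 a_3 - a_1 = 0  ->  6 a_3 = a_1 = -2  ->  a_3 = -1/3
  x^2: 12 a_4 + 2 a_2 = 0  ->  12 a_4 = -2 a_2 = -12  ->  a_4 = -1
  x^3: 20 a_5 + 5 a_3 = 0  ->  20 a_5 = -5 a_3 = 5/3  ->  a_5 = 1/12
Truncated series: y(x) = 3 - 2 x + 6 x^2 - (1/3) x^3 - x^4 + (1/12) x^5 + O(x^6).

a_0 = 3; a_1 = -2; a_2 = 6; a_3 = -1/3; a_4 = -1; a_5 = 1/12


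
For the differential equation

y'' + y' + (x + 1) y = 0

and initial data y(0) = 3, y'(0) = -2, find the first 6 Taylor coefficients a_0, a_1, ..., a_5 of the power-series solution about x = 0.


Ansatz: y(x) = sum_{n>=0} a_n x^n, so y'(x) = sum_{n>=1} n a_n x^(n-1) and y''(x) = sum_{n>=2} n(n-1) a_n x^(n-2).
Substitute into P(x) y'' + Q(x) y' + R(x) y = 0 with P(x) = 1, Q(x) = 1, R(x) = x + 1, and match powers of x.
Initial conditions: a_0 = 3, a_1 = -2.
Setting the coefficient of each power of x to zero and solving order by order (substituting the coefficients already found):
  x^0: 2 a_2 + a_1 + a_0 = 0  ->  2 a_2 = -a_1 - a_0 = -1  ->  a_2 = -1/2
  x^1: 6 a_3 + 2 a_2 + a_1 + a_0 = 0  ->  6 a_3 = -2 a_2 - a_1 - a_0 = 0  ->  a_3 = 0
  x^2: 12 a_4 + 3 a_3 + a_2 + a_1 = 0  ->  12 a_4 = -3 a_3 - a_2 - a_1 = 5/2  ->  a_4 = 5/24
  x^3: 20 a_5 + 4 a_4 + a_3 + a_2 = 0  ->  20 a_5 = -4 a_4 - a_3 - a_2 = -1/3  ->  a_5 = -1/60
Truncated series: y(x) = 3 - 2 x - (1/2) x^2 + (5/24) x^4 - (1/60) x^5 + O(x^6).

a_0 = 3; a_1 = -2; a_2 = -1/2; a_3 = 0; a_4 = 5/24; a_5 = -1/60


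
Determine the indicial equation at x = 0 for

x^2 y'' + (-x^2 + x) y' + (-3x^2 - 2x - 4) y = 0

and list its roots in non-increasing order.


Divide by x^2 to reach normal form y'' + P_1(x) y' + P_2(x) y = 0 with P_1(x) = -1 + 1/x and P_2(x) = -3 - 2/x - 4/x^2.
x = 0 is a singular point because the y'-coefficient -1 + 1/x has a pole at x = 0 and the y-coefficient -3 - 2/x - 4/x^2 has a pole at x = 0.
It is a regular singular point because x P_1(x) = p(x) = 1 - x and x^2 P_2(x) = q(x) = -3x^2 - 2x - 4 are polynomials, hence analytic at x = 0.
p(0) = 1,  q(0) = -4.
Indicial equation: r(r-1) + p(0) r + q(0) = 0, i.e. r^2 + (p(0) - 1) r + q(0) = 0, i.e. r^2 - 4 = 0.
Discriminant: (0)^2 - 4(-4) = 16, so r = (0 ± 4)/2.
Solving: r_1 = 2, r_2 = -2.

indicial: r^2 - 4 = 0; roots r_1 = 2, r_2 = -2


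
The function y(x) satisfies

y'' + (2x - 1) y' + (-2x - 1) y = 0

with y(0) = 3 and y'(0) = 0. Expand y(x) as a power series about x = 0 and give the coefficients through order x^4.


Ansatz: y(x) = sum_{n>=0} a_n x^n, so y'(x) = sum_{n>=1} n a_n x^(n-1) and y''(x) = sum_{n>=2} n(n-1) a_n x^(n-2).
Substitute into P(x) y'' + Q(x) y' + R(x) y = 0 with P(x) = 1, Q(x) = 2x - 1, R(x) = -2x - 1, and match powers of x.
Initial conditions: a_0 = 3, a_1 = 0.
Setting the coefficient of each power of x to zero and solving order by order (substituting the coefficients already found):
  x^0: 2 a_2 - a_1 - a_0 = 0  ->  2 a_2 = a_1 + a_0 = 3  ->  a_2 = 3/2
  x^1: 6 a_3 - 2 a_2 + a_1 - 2 a_0 = 0  ->  6 a_3 = 2 a_2 - a_1 + 2 a_0 = 9  ->  a_3 = 3/2
  x^2: 12 a_4 - 3 a_3 + 3 a_2 - 2 a_1 = 0  ->  12 a_4 = 3 a_3 - 3 a_2 + 2 a_1 = 0  ->  a_4 = 0
Truncated series: y(x) = 3 + (3/2) x^2 + (3/2) x^3 + O(x^5).

a_0 = 3; a_1 = 0; a_2 = 3/2; a_3 = 3/2; a_4 = 0


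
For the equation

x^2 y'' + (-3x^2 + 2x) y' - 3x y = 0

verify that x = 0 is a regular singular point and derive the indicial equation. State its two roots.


Divide by x^2 to reach normal form y'' + P_1(x) y' + P_2(x) y = 0 with P_1(x) = -3 + 2/x and P_2(x) = -3/x.
x = 0 is a singular point because the y'-coefficient -3 + 2/x has a pole at x = 0 and the y-coefficient -3/x has a pole at x = 0.
It is a regular singular point because x P_1(x) = p(x) = 2 - 3x and x^2 P_2(x) = q(x) = -3x are polynomials, hence analytic at x = 0.
p(0) = 2,  q(0) = 0.
Indicial equation: r(r-1) + p(0) r + q(0) = 0, i.e. r^2 + (p(0) - 1) r + q(0) = 0, i.e. r^2 + 1 r = 0.
Discriminant: (1)^2 - 4(0) = 1, so r = (-1 ± 1)/2.
Solving: r_1 = 0, r_2 = -1.

indicial: r^2 + 1 r = 0; roots r_1 = 0, r_2 = -1


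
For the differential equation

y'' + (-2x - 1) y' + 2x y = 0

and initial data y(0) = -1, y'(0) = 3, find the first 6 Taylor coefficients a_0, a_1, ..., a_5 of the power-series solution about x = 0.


Ansatz: y(x) = sum_{n>=0} a_n x^n, so y'(x) = sum_{n>=1} n a_n x^(n-1) and y''(x) = sum_{n>=2} n(n-1) a_n x^(n-2).
Substitute into P(x) y'' + Q(x) y' + R(x) y = 0 with P(x) = 1, Q(x) = -2x - 1, R(x) = 2x, and match powers of x.
Initial conditions: a_0 = -1, a_1 = 3.
Setting the coefficient of each power of x to zero and solving order by order (substituting the coefficients already found):
  x^0: 2 a_2 - a_1 = 0  ->  2 a_2 = a_1 = 3  ->  a_2 = 3/2
  x^1: 6 a_3 - 2 a_2 - 2 a_1 + 2 a_0 = 0  ->  6 a_3 = 2 a_2 + 2 a_1 - 2 a_0 = 11  ->  a_3 = 11/6
  x^2: 12 a_4 - 3 a_3 - 4 a_2 + 2 a_1 = 0  ->  12 a_4 = 3 a_3 + 4 a_2 - 2 a_1 = 11/2  ->  a_4 = 11/24
  x^3: 20 a_5 - 4 a_4 - 6 a_3 + 2 a_2 = 0  ->  20 a_5 = 4 a_4 + 6 a_3 - 2 a_2 = 59/6  ->  a_5 = 59/120
Truncated series: y(x) = -1 + 3 x + (3/2) x^2 + (11/6) x^3 + (11/24) x^4 + (59/120) x^5 + O(x^6).

a_0 = -1; a_1 = 3; a_2 = 3/2; a_3 = 11/6; a_4 = 11/24; a_5 = 59/120
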